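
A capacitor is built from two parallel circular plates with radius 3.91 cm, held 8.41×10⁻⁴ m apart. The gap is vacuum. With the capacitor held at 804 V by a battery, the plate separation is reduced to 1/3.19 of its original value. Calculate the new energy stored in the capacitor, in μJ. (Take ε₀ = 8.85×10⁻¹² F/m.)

U ≈ 52.1 μJ

A = π(3.91 cm)² = 4.80×10⁻³ m².
Initially C₁ = ε₀A/d = 8.85×10⁻¹² × 4.80×10⁻³ / 8.41×10⁻⁴ = 5.05×10⁻¹¹ F.
U₁ = 1.63×10⁻⁵ J.
Battery connected ⇒ V is held fixed. C₂ = 3.19 C₁ and U = ½CV², so U₂/U₁ = C₂/C₁ = 3.19.
U₂ = 3.19 × 1.63×10⁻⁵ = 5.21×10⁻⁵ J.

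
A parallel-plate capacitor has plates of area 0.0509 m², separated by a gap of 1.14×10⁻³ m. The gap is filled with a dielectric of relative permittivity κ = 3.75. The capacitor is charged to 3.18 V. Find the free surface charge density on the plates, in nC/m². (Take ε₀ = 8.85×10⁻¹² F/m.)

σ ≈ 92.6 nC/m²

C = κε₀A/d = 3.75 × 8.85×10⁻¹² × 5.09×10⁻² / 1.14×10⁻³ = 1.48×10⁻⁹ F.
σ = Q/A = CV/A = 1.48×10⁻⁹ × 3.18 / 5.09×10⁻² = 9.26×10⁻⁸ C/m².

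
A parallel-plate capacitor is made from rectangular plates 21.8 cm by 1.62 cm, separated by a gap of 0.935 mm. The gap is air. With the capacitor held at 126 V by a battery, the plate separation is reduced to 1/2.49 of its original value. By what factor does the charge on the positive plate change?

Q₂/Q₁ ≈ 2.49

Battery connected ⇒ V is held fixed.
C₂ = 2.49 C₁ and Q = CV, so Q₂/Q₁ = C₂/C₁ = 2.49.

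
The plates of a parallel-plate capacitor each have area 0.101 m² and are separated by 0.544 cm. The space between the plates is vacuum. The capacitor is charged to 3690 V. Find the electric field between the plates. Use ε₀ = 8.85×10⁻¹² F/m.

0.678 MV/m

E = V/d = 3690 / 5.44×10⁻³ = 6.78×10⁵ V/m.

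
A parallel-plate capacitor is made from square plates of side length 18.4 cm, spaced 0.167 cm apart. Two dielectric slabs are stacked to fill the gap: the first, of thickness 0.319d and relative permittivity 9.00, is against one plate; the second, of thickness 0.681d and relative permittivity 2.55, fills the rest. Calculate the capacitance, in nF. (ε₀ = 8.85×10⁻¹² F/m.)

0.593 nF

A = (18.4 cm)² = 3.39×10⁻² m².
Stacked slabs ⇒ two capacitors in series, each with the full plate area.
C₁ = κ₁ε₀A/d₁ = 9.00 × 8.85×10⁻¹² × 3.39×10⁻² / 5.33×10⁻⁴ = 5.06×10⁻⁹ F.
C₂ = κ₂ε₀A/d₂ = 2.55 × 8.85×10⁻¹² × 3.39×10⁻² / 1.14×10⁻³ = 6.72×10⁻¹⁰ F.
C = (1/C₁ + 1/C₂)⁻¹ = 5.93×10⁻¹⁰ F.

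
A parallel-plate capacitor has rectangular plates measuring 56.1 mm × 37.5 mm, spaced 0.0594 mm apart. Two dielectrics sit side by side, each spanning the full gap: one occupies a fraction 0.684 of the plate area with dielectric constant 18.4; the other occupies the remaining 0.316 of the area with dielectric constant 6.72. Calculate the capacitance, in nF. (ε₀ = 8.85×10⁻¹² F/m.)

C ≈ 4.61 nF

A = 56.1 × 37.5 mm² = 2.10×10⁻³ m².
Side-by-side slabs ⇒ two capacitors in parallel, each spanning the full gap.
C₁ = κ₁ε₀A₁/d = 18.4 × 8.85×10⁻¹² × 1.44×10⁻³ / 5.94×10⁻⁵ = 3.94×10⁻⁹ F.
C₂ = κ₂ε₀A₂/d = 6.72 × 8.85×10⁻¹² × 6.65×10⁻⁴ / 5.94×10⁻⁵ = 6.66×10⁻¹⁰ F.
C = C₁ + C₂ = 4.61×10⁻⁹ F.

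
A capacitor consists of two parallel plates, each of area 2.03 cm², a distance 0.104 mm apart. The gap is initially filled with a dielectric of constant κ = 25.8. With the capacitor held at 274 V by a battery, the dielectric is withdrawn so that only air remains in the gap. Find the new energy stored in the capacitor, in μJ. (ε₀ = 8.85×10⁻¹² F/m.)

A = 2.03 cm² = 2.03×10⁻⁴ m².
Initially C₁ = κε₀A/d = 25.8 × 8.85×10⁻¹² × 2.03×10⁻⁴ / 1.04×10⁻⁴ = 4.46×10⁻¹⁰ F.
U₁ = 1.67×10⁻⁵ J.
Battery connected ⇒ V is held fixed. C₂ = 0.0388 C₁ and U = ½CV², so U₂/U₁ = C₂/C₁ = 0.0388.
U₂ = 0.0388 × 1.67×10⁻⁵ = 6.48×10⁻⁷ J.

U ≈ 0.648 μJ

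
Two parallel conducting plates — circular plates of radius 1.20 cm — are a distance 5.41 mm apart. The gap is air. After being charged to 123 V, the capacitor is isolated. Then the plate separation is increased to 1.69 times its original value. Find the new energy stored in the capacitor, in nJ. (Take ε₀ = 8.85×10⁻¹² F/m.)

9.46 nJ

A = π(1.20 cm)² = 4.52×10⁻⁴ m².
Initially C₁ = ε₀A/d = 8.85×10⁻¹² × 4.52×10⁻⁴ / 5.41×10⁻³ = 7.40×10⁻¹³ F.
U₁ = 5.60×10⁻⁹ J.
Isolated ⇒ Q is held fixed. C₂ = 0.592 C₁ and U = Q²/(2C), so U₂/U₁ = C₁/C₂ = 1.69.
U₂ = 1.69 × 5.60×10⁻⁹ = 9.46×10⁻⁹ J.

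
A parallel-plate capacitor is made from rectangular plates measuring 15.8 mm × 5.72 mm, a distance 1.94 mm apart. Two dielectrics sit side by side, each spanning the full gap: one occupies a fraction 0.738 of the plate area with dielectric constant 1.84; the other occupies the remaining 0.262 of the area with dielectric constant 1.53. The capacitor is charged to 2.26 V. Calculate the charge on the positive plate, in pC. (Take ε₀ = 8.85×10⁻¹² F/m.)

A = 15.8 × 5.72 mm² = 9.04×10⁻⁵ m².
Side-by-side slabs ⇒ two capacitors in parallel, each spanning the full gap.
C₁ = κ₁ε₀A₁/d = 1.84 × 8.85×10⁻¹² × 6.67×10⁻⁵ / 1.94×10⁻³ = 5.60×10⁻¹³ F.
C₂ = κ₂ε₀A₂/d = 1.53 × 8.85×10⁻¹² × 2.37×10⁻⁵ / 1.94×10⁻³ = 1.65×10⁻¹³ F.
C = C₁ + C₂ = 7.25×10⁻¹³ F.
Q = CV = 7.25×10⁻¹³ × 2.26 = 1.64×10⁻¹² C.

1.64 pC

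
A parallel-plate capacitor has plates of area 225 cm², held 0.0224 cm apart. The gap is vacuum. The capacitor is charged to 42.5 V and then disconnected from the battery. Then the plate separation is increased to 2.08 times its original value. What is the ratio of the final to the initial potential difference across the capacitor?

V₂/V₁ ≈ 2.08

Isolated ⇒ Q is held fixed.
C₂ = 0.481 C₁ and V = Q/C, so V₂/V₁ = C₁/C₂ = 2.08.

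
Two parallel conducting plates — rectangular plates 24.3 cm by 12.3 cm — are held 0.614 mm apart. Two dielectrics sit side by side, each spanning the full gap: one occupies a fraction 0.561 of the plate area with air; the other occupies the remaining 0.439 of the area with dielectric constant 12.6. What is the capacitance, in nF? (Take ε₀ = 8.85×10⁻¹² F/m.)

A = 24.3 × 12.3 cm² = 2.99×10⁻² m².
Side-by-side slabs ⇒ two capacitors in parallel, each spanning the full gap.
C₁ = κ₁ε₀A₁/d = 1.00 × 8.85×10⁻¹² × 1.68×10⁻² / 6.14×10⁻⁴ = 2.42×10⁻¹⁰ F.
C₂ = κ₂ε₀A₂/d = 12.6 × 8.85×10⁻¹² × 1.31×10⁻² / 6.14×10⁻⁴ = 2.38×10⁻⁹ F.
C = C₁ + C₂ = 2.62×10⁻⁹ F.

C ≈ 2.62 nF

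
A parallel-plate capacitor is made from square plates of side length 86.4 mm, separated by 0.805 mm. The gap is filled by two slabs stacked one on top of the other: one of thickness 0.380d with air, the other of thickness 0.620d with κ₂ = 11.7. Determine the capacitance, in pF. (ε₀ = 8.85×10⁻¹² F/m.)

C ≈ 190 pF

A = (86.4 mm)² = 7.46×10⁻³ m².
Stacked slabs ⇒ two capacitors in series, each with the full plate area.
C₁ = κ₁ε₀A/d₁ = 1.00 × 8.85×10⁻¹² × 7.46×10⁻³ / 3.06×10⁻⁴ = 2.16×10⁻¹⁰ F.
C₂ = κ₂ε₀A/d₂ = 11.7 × 8.85×10⁻¹² × 7.46×10⁻³ / 4.99×10⁻⁴ = 1.55×10⁻⁹ F.
C = (1/C₁ + 1/C₂)⁻¹ = 1.90×10⁻¹⁰ F.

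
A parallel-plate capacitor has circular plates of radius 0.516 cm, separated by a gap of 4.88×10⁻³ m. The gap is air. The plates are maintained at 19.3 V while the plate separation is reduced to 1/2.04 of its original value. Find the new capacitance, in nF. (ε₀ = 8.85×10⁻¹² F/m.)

A = π(0.516 cm)² = 8.36×10⁻⁵ m².
Initially C₁ = ε₀A/d = 8.85×10⁻¹² × 8.36×10⁻⁵ / 4.88×10⁻³ = 1.52×10⁻¹³ F.
C = ε₀A/d scales as 1/d, so C₂/C₁ = d₁/d₂ = 2.04.
C₂ = 2.04 × 1.52×10⁻¹³ = 3.09×10⁻¹³ F.

C ≈ 3.09×10⁻⁴ nF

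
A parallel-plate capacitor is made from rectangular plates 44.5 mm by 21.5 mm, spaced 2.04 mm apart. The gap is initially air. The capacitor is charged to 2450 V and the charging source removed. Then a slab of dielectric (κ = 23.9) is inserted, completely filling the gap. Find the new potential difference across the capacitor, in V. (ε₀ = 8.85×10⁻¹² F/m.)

A = 44.5 × 21.5 mm² = 9.57×10⁻⁴ m².
Initially C₁ = ε₀A/d = 8.85×10⁻¹² × 9.57×10⁻⁴ / 2.04×10⁻³ = 4.15×10⁻¹² F.
V₁ = 2.45×10³ V.
Isolated ⇒ Q is held fixed. C₂ = 23.9 C₁ and V = Q/C, so V₂/V₁ = C₁/C₂ = 0.0418.
V₂ = 0.0418 × 2.45×10³ = 1.03×10² V.

V ≈ 103 V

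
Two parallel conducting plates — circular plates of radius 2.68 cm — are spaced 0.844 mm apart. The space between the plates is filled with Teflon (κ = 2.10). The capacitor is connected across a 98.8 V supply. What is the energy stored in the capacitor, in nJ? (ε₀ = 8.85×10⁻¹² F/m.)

U ≈ 243 nJ

A = π(2.68 cm)² = 2.26×10⁻³ m².
C = κε₀A/d = 2.10 × 8.85×10⁻¹² × 2.26×10⁻³ / 8.44×10⁻⁴ = 4.97×10⁻¹¹ F.
U = ½CV² = ½ × 4.97×10⁻¹¹ × (98.8)² = 2.43×10⁻⁷ J.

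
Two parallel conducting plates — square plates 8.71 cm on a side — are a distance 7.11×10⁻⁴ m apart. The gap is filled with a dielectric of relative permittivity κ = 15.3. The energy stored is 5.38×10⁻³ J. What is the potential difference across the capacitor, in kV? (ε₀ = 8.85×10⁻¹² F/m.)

V ≈ 2.73 kV

A = (8.71 cm)² = 7.59×10⁻³ m².
C = κε₀A/d = 15.3 × 8.85×10⁻¹² × 7.59×10⁻³ / 7.11×10⁻⁴ = 1.44×10⁻⁹ F.
V = √(2U/C) = √(2 × 5.38×10⁻³ / 1.44×10⁻⁹) = 2.73×10³ V.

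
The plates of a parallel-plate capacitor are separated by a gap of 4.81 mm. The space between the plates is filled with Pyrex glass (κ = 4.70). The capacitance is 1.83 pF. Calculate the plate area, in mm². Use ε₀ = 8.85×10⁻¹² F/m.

A ≈ 212 mm²

A = Cd/(κε₀) = 1.83×10⁻¹² × 4.81×10⁻³ / (4.70 × 8.85×10⁻¹²) = 2.12×10⁻⁴ m².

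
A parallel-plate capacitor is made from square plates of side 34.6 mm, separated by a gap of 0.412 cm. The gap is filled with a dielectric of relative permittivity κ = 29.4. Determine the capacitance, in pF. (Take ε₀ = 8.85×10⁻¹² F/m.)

C ≈ 75.6 pF

A = (34.6 mm)² = 1.20×10⁻³ m².
C = κε₀A/d = 29.4 × 8.85×10⁻¹² × 1.20×10⁻³ / 4.12×10⁻³ = 7.56×10⁻¹¹ F.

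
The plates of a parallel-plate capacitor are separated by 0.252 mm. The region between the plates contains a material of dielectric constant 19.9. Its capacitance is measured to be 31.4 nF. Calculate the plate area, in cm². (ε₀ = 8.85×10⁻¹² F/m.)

A = Cd/(κε₀) = 3.14×10⁻⁸ × 2.52×10⁻⁴ / (19.9 × 8.85×10⁻¹²) = 4.49×10⁻² m².

A ≈ 449 cm²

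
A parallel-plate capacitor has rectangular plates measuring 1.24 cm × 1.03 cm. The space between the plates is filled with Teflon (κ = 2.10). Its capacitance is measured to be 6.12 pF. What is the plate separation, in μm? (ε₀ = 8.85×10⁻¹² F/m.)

d ≈ 388 μm

A = 1.24 × 1.03 cm² = 1.28×10⁻⁴ m².
d = κε₀A/C = 2.10 × 8.85×10⁻¹² × 1.28×10⁻⁴ / 6.12×10⁻¹² = 3.88×10⁻⁴ m.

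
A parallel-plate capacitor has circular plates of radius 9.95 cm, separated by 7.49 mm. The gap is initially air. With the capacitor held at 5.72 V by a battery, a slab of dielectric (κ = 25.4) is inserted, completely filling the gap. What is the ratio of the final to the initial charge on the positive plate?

Battery connected ⇒ V is held fixed.
C₂ = 25.4 C₁ and Q = CV, so Q₂/Q₁ = C₂/C₁ = 25.4.

Q₂/Q₁ ≈ 25.4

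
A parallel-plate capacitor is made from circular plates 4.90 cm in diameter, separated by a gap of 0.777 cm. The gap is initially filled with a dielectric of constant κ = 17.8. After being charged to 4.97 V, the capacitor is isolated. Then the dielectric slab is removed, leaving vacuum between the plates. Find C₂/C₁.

0.0562

C = κε₀A/d scales with κ, so C₂/C₁ = 1/κ = 1/17.8 = 0.0562.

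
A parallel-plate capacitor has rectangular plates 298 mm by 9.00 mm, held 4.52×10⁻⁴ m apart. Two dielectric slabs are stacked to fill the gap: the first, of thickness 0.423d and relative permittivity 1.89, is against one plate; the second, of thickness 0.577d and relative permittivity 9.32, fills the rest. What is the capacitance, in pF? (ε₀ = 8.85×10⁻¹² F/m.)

C ≈ 184 pF

A = 298 × 9.00 mm² = 2.68×10⁻³ m².
Stacked slabs ⇒ two capacitors in series, each with the full plate area.
C₁ = κ₁ε₀A/d₁ = 1.89 × 8.85×10⁻¹² × 2.68×10⁻³ / 1.91×10⁻⁴ = 2.35×10⁻¹⁰ F.
C₂ = κ₂ε₀A/d₂ = 9.32 × 8.85×10⁻¹² × 2.68×10⁻³ / 2.61×10⁻⁴ = 8.48×10⁻¹⁰ F.
C = (1/C₁ + 1/C₂)⁻¹ = 1.84×10⁻¹⁰ F.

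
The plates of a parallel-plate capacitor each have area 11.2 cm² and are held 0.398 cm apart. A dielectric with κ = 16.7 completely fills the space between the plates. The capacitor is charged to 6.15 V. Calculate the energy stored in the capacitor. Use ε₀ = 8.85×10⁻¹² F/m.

A = 11.2 cm² = 1.12×10⁻³ m².
C = κε₀A/d = 16.7 × 8.85×10⁻¹² × 1.12×10⁻³ / 3.98×10⁻³ = 4.16×10⁻¹¹ F.
U = ½CV² = ½ × 4.16×10⁻¹¹ × (6.15)² = 7.87×10⁻¹⁰ J.

0.787 nJ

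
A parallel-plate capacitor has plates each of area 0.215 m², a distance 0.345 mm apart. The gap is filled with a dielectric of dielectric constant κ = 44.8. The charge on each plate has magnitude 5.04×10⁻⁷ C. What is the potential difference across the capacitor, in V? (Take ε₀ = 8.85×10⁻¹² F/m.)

C = κε₀A/d = 44.8 × 8.85×10⁻¹² × 0.215 / 3.45×10⁻⁴ = 2.47×10⁻⁷ F.
V = Q/C = 5.04×10⁻⁷ / 2.47×10⁻⁷ = 2.04 V.

2.04 V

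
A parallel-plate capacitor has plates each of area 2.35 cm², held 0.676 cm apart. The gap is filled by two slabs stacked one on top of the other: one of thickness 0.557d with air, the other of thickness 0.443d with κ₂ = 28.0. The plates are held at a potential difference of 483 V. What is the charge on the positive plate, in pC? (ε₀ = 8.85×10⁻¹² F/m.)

A = 2.35 cm² = 2.35×10⁻⁴ m².
Stacked slabs ⇒ two capacitors in series, each with the full plate area.
C₁ = κ₁ε₀A/d₁ = 1.00 × 8.85×10⁻¹² × 2.35×10⁻⁴ / 3.77×10⁻³ = 5.52×10⁻¹³ F.
C₂ = κ₂ε₀A/d₂ = 28.0 × 8.85×10⁻¹² × 2.35×10⁻⁴ / 2.99×10⁻³ = 1.94×10⁻¹¹ F.
C = (1/C₁ + 1/C₂)⁻¹ = 5.37×10⁻¹³ F.
Q = CV = 5.37×10⁻¹³ × 483 = 2.59×10⁻¹⁰ C.

259 pC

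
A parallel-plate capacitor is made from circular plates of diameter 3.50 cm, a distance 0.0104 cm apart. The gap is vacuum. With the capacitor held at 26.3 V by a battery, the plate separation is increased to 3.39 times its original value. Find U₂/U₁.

U₂/U₁ ≈ 0.295

Battery connected ⇒ V is held fixed.
C₂ = 0.295 C₁ and U = ½CV², so U₂/U₁ = C₂/C₁ = 0.295.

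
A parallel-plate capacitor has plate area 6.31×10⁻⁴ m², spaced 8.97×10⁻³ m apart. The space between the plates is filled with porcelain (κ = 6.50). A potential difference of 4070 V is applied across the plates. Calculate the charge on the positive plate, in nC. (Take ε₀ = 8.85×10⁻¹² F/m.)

C = κε₀A/d = 6.50 × 8.85×10⁻¹² × 6.31×10⁻⁴ / 8.97×10⁻³ = 4.05×10⁻¹² F.
Q = CV = 4.05×10⁻¹² × 4070 = 1.65×10⁻⁸ C.

Q ≈ 16.5 nC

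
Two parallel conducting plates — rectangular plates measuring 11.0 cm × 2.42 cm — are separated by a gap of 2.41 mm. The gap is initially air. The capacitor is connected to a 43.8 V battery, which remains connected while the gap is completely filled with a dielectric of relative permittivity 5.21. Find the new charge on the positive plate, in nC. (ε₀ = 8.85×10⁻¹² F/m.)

A = 11.0 × 2.42 cm² = 2.66×10⁻³ m².
Initially C₁ = ε₀A/d = 8.85×10⁻¹² × 2.66×10⁻³ / 2.41×10⁻³ = 9.78×10⁻¹² F.
Q₁ = 4.28×10⁻¹⁰ C.
Battery connected ⇒ V is held fixed. C₂ = 5.21 C₁ and Q = CV, so Q₂/Q₁ = C₂/C₁ = 5.21.
Q₂ = 5.21 × 4.28×10⁻¹⁰ = 2.23×10⁻⁹ C.

2.23 nC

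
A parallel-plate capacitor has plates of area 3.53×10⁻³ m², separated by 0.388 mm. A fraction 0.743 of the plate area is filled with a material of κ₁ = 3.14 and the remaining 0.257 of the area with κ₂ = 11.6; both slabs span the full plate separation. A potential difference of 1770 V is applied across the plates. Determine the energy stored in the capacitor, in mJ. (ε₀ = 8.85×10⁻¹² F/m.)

Side-by-side slabs ⇒ two capacitors in parallel, each spanning the full gap.
C₁ = κ₁ε₀A₁/d = 3.14 × 8.85×10⁻¹² × 2.62×10⁻³ / 3.88×10⁻⁴ = 1.88×10⁻¹⁰ F.
C₂ = κ₂ε₀A₂/d = 11.6 × 8.85×10⁻¹² × 9.07×10⁻⁴ / 3.88×10⁻⁴ = 2.40×10⁻¹⁰ F.
C = C₁ + C₂ = 4.28×10⁻¹⁰ F.
U = ½CV² = ½ × 4.28×10⁻¹⁰ × (1770)² = 6.70×10⁻⁴ J.

U ≈ 0.670 mJ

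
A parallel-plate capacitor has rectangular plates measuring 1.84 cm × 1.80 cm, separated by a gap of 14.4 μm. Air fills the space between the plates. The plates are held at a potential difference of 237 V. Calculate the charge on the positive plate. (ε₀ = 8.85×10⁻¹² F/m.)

A = 1.84 × 1.80 cm² = 3.31×10⁻⁴ m².
C = ε₀A/d = 8.85×10⁻¹² × 3.31×10⁻⁴ / 1.44×10⁻⁵ = 2.04×10⁻¹⁰ F.
Q = CV = 2.04×10⁻¹⁰ × 237 = 4.82×10⁻⁸ C.

48.2 nC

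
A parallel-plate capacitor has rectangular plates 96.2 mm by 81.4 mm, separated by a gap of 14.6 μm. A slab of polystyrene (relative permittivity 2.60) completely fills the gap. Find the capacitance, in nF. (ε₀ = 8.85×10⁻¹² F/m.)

A = 96.2 × 81.4 mm² = 7.83×10⁻³ m².
C = κε₀A/d = 2.60 × 8.85×10⁻¹² × 7.83×10⁻³ / 1.46×10⁻⁵ = 1.23×10⁻⁸ F.

C ≈ 12.3 nF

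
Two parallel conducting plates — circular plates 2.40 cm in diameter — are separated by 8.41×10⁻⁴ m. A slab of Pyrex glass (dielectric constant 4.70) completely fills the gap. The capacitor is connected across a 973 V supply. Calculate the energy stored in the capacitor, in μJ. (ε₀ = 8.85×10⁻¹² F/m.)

A = π(2.40/2 cm)² = 4.52×10⁻⁴ m².
C = κε₀A/d = 4.70 × 8.85×10⁻¹² × 4.52×10⁻⁴ / 8.41×10⁻⁴ = 2.24×10⁻¹¹ F.
U = ½CV² = ½ × 2.24×10⁻¹¹ × (973)² = 1.06×10⁻⁵ J.

U ≈ 10.6 μJ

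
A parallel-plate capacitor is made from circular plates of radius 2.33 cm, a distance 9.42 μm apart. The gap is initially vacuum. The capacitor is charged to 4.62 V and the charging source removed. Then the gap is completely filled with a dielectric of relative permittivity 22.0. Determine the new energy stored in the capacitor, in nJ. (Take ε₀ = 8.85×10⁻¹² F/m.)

0.777 nJ

A = π(2.33 cm)² = 1.71×10⁻³ m².
Initially C₁ = ε₀A/d = 8.85×10⁻¹² × 1.71×10⁻³ / 9.42×10⁻⁶ = 1.60×10⁻⁹ F.
U₁ = 1.71×10⁻⁸ J.
Isolated ⇒ Q is held fixed. C₂ = 22.0 C₁ and U = Q²/(2C), so U₂/U₁ = C₁/C₂ = 0.0455.
U₂ = 0.0455 × 1.71×10⁻⁸ = 7.77×10⁻¹⁰ J.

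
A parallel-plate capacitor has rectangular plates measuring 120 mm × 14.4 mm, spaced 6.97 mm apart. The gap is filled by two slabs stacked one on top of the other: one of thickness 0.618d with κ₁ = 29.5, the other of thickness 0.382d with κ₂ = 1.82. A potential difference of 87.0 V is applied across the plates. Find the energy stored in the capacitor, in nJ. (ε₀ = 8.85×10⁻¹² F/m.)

A = 120 × 14.4 mm² = 1.73×10⁻³ m².
Stacked slabs ⇒ two capacitors in series, each with the full plate area.
C₁ = κ₁ε₀A/d₁ = 29.5 × 8.85×10⁻¹² × 1.73×10⁻³ / 4.31×10⁻³ = 1.05×10⁻¹⁰ F.
C₂ = κ₂ε₀A/d₂ = 1.82 × 8.85×10⁻¹² × 1.73×10⁻³ / 2.66×10⁻³ = 1.05×10⁻¹¹ F.
C = (1/C₁ + 1/C₂)⁻¹ = 9.50×10⁻¹² F.
U = ½CV² = ½ × 9.50×10⁻¹² × (87.0)² = 3.60×10⁻⁸ J.

U ≈ 36.0 nJ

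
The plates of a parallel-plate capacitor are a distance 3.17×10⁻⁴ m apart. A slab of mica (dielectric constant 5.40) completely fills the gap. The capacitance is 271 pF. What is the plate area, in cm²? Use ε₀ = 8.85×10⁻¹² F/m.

18.0 cm²

A = Cd/(κε₀) = 2.71×10⁻¹⁰ × 3.17×10⁻⁴ / (5.40 × 8.85×10⁻¹²) = 1.80×10⁻³ m².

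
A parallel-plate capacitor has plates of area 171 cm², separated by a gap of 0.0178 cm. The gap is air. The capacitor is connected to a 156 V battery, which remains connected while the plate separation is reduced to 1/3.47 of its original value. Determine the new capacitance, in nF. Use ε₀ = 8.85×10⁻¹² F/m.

C ≈ 2.95 nF

A = 171 cm² = 1.71×10⁻² m².
Initially C₁ = ε₀A/d = 8.85×10⁻¹² × 1.71×10⁻² / 1.78×10⁻⁴ = 8.50×10⁻¹⁰ F.
C = ε₀A/d scales as 1/d, so C₂/C₁ = d₁/d₂ = 3.47.
C₂ = 3.47 × 8.50×10⁻¹⁰ = 2.95×10⁻⁹ F.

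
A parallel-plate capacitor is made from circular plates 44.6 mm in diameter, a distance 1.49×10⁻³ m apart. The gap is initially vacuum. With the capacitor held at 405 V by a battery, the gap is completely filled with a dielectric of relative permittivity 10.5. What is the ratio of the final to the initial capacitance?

C₂/C₁ ≈ 10.5

C = κε₀A/d scales with κ, so C₂/C₁ = κ = 10.5.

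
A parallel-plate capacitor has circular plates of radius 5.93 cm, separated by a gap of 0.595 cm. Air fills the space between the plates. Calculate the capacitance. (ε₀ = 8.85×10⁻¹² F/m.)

A = π(5.93 cm)² = 1.10×10⁻² m².
C = ε₀A/d = 8.85×10⁻¹² × 1.10×10⁻² / 5.95×10⁻³ = 1.64×10⁻¹¹ F.

C ≈ 16.4 pF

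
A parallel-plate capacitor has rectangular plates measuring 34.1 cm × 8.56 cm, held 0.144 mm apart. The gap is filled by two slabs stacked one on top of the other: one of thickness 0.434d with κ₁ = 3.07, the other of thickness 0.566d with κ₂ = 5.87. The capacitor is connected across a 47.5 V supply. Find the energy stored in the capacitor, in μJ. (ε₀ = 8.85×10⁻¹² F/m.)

A = 34.1 × 8.56 cm² = 2.92×10⁻² m².
Stacked slabs ⇒ two capacitors in series, each with the full plate area.
C₁ = κ₁ε₀A/d₁ = 3.07 × 8.85×10⁻¹² × 2.92×10⁻² / 6.25×10⁻⁵ = 1.27×10⁻⁸ F.
C₂ = κ₂ε₀A/d₂ = 5.87 × 8.85×10⁻¹² × 2.92×10⁻² / 8.15×10⁻⁵ = 1.86×10⁻⁸ F.
C = (1/C₁ + 1/C₂)⁻¹ = 7.54×10⁻⁹ F.
U = ½CV² = ½ × 7.54×10⁻⁹ × (47.5)² = 8.51×10⁻⁶ J.

8.51 μJ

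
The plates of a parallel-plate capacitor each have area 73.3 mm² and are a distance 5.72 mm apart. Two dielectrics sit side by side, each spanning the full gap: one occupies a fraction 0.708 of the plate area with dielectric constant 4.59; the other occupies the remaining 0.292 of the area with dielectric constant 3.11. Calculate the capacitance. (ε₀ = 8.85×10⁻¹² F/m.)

4.72×10⁻⁴ nF

A = 73.3 mm² = 7.33×10⁻⁵ m².
Side-by-side slabs ⇒ two capacitors in parallel, each spanning the full gap.
C₁ = κ₁ε₀A₁/d = 4.59 × 8.85×10⁻¹² × 5.19×10⁻⁵ / 5.72×10⁻³ = 3.69×10⁻¹³ F.
C₂ = κ₂ε₀A₂/d = 3.11 × 8.85×10⁻¹² × 2.14×10⁻⁵ / 5.72×10⁻³ = 1.03×10⁻¹³ F.
C = C₁ + C₂ = 4.72×10⁻¹³ F.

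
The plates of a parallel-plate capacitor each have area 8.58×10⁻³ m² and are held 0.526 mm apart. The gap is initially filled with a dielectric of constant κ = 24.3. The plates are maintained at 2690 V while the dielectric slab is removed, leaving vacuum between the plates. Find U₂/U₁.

U₂/U₁ ≈ 0.0412

Battery connected ⇒ V is held fixed.
C₂ = 0.0412 C₁ and U = ½CV², so U₂/U₁ = C₂/C₁ = 0.0412.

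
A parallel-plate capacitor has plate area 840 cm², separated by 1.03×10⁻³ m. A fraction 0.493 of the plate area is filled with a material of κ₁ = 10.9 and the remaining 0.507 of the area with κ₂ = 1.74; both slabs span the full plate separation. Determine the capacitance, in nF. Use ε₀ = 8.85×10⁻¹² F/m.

A = 840 cm² = 8.40×10⁻² m².
Side-by-side slabs ⇒ two capacitors in parallel, each spanning the full gap.
C₁ = κ₁ε₀A₁/d = 10.9 × 8.85×10⁻¹² × 4.14×10⁻² / 1.03×10⁻³ = 3.88×10⁻⁹ F.
C₂ = κ₂ε₀A₂/d = 1.74 × 8.85×10⁻¹² × 4.26×10⁻² / 1.03×10⁻³ = 6.37×10⁻¹⁰ F.
C = C₁ + C₂ = 4.52×10⁻⁹ F.

4.52 nF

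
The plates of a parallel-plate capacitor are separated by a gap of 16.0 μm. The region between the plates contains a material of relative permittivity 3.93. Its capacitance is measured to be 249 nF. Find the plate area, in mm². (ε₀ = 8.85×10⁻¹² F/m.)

A = Cd/(κε₀) = 2.49×10⁻⁷ × 1.60×10⁻⁵ / (3.93 × 8.85×10⁻¹²) = 0.115 m².

1.15×10⁵ mm²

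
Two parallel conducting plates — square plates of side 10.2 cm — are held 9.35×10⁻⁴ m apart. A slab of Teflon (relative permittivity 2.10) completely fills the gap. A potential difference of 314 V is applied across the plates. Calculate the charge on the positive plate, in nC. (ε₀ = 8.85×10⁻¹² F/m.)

Q ≈ 64.9 nC

A = (10.2 cm)² = 1.04×10⁻² m².
C = κε₀A/d = 2.10 × 8.85×10⁻¹² × 1.04×10⁻² / 9.35×10⁻⁴ = 2.07×10⁻¹⁰ F.
Q = CV = 2.07×10⁻¹⁰ × 314 = 6.49×10⁻⁸ C.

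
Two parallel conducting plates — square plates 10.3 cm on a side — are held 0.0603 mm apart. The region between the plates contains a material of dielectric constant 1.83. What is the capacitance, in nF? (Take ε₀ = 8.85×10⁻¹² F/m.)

C ≈ 2.85 nF

A = (10.3 cm)² = 1.06×10⁻² m².
C = κε₀A/d = 1.83 × 8.85×10⁻¹² × 1.06×10⁻² / 6.03×10⁻⁵ = 2.85×10⁻⁹ F.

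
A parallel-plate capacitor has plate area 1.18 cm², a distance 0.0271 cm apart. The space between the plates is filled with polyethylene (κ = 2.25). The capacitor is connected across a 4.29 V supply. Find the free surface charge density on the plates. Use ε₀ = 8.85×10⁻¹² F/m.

315 nC/m²

A = 1.18 cm² = 1.18×10⁻⁴ m².
C = κε₀A/d = 2.25 × 8.85×10⁻¹² × 1.18×10⁻⁴ / 2.71×10⁻⁴ = 8.67×10⁻¹² F.
σ = Q/A = CV/A = 8.67×10⁻¹² × 4.29 / 1.18×10⁻⁴ = 3.15×10⁻⁷ C/m².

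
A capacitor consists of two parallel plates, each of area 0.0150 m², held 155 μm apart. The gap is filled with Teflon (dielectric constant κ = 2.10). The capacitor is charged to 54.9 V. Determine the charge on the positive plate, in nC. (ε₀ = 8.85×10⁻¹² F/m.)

98.7 nC

C = κε₀A/d = 2.10 × 8.85×10⁻¹² × 1.50×10⁻² / 1.55×10⁻⁴ = 1.80×10⁻⁹ F.
Q = CV = 1.80×10⁻⁹ × 54.9 = 9.87×10⁻⁸ C.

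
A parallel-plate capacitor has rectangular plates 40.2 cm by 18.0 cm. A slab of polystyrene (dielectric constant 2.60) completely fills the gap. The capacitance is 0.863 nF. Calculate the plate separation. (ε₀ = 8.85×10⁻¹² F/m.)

A = 40.2 × 18.0 cm² = 7.24×10⁻² m².
d = κε₀A/C = 2.60 × 8.85×10⁻¹² × 7.24×10⁻² / 8.63×10⁻¹⁰ = 1.93×10⁻³ m.

d ≈ 1.93 mm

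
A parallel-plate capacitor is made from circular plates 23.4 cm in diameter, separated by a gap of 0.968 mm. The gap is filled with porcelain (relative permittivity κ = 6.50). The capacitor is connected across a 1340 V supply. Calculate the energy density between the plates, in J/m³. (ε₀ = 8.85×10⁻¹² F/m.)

55.1 J/m³

E = V/d = 1340 / 9.68×10⁻⁴ = 1.38×10⁶ V/m.
u = ½κε₀E² = ½ × 6.50 × 8.85×10⁻¹² × (1.38×10⁶)² = 55.1 J/m³.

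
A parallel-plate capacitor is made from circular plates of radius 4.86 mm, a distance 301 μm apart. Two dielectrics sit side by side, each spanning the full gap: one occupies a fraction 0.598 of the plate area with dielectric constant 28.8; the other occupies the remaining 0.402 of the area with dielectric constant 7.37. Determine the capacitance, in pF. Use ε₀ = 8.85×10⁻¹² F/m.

C ≈ 44.0 pF

A = π(4.86 mm)² = 7.42×10⁻⁵ m².
Side-by-side slabs ⇒ two capacitors in parallel, each spanning the full gap.
C₁ = κ₁ε₀A₁/d = 28.8 × 8.85×10⁻¹² × 4.44×10⁻⁵ / 3.01×10⁻⁴ = 3.76×10⁻¹¹ F.
C₂ = κ₂ε₀A₂/d = 7.37 × 8.85×10⁻¹² × 2.98×10⁻⁵ / 3.01×10⁻⁴ = 6.46×10⁻¹² F.
C = C₁ + C₂ = 4.40×10⁻¹¹ F.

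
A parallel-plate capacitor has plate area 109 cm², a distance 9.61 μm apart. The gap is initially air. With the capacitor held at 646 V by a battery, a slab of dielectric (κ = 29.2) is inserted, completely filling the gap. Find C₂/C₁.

C = κε₀A/d scales with κ, so C₂/C₁ = κ = 29.2.

C₂/C₁ ≈ 29.2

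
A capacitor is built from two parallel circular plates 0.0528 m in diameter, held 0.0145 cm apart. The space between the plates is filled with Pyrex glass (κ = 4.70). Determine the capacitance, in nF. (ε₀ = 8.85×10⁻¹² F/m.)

A = π(0.0528/2 m)² = 2.19×10⁻³ m².
C = κε₀A/d = 4.70 × 8.85×10⁻¹² × 2.19×10⁻³ / 1.45×10⁻⁴ = 6.28×10⁻¹⁰ F.

0.628 nF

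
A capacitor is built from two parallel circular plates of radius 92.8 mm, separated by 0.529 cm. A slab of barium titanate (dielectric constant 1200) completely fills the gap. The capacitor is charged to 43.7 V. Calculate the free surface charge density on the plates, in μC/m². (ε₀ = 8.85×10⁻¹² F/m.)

σ ≈ 87.7 μC/m²

A = π(92.8 mm)² = 2.71×10⁻² m².
C = κε₀A/d = 1200 × 8.85×10⁻¹² × 2.71×10⁻² / 5.29×10⁻³ = 5.43×10⁻⁸ F.
σ = Q/A = CV/A = 5.43×10⁻⁸ × 43.7 / 2.71×10⁻² = 8.77×10⁻⁵ C/m².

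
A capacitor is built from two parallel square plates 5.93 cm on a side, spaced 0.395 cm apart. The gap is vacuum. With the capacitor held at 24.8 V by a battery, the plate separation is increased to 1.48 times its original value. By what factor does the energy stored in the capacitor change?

Battery connected ⇒ V is held fixed.
C₂ = 0.676 C₁ and U = ½CV², so U₂/U₁ = C₂/C₁ = 0.676.

U₂/U₁ ≈ 0.676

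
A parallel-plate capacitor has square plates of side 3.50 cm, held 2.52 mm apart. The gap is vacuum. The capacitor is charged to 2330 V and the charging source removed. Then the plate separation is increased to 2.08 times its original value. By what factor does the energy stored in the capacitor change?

U₂/U₁ ≈ 2.08

Isolated ⇒ Q is held fixed.
C₂ = 0.481 C₁ and U = Q²/(2C), so U₂/U₁ = C₁/C₂ = 2.08.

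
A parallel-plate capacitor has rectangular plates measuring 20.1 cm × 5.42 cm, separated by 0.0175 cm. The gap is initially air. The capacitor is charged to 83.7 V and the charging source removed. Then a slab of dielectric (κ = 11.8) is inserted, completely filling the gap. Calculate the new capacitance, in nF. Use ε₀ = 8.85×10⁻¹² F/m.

C ≈ 6.50 nF

A = 20.1 × 5.42 cm² = 1.09×10⁻² m².
Initially C₁ = ε₀A/d = 8.85×10⁻¹² × 1.09×10⁻² / 1.75×10⁻⁴ = 5.51×10⁻¹⁰ F.
C = κε₀A/d scales with κ, so C₂/C₁ = κ = 11.8.
C₂ = 11.8 × 5.51×10⁻¹⁰ = 6.50×10⁻⁹ F.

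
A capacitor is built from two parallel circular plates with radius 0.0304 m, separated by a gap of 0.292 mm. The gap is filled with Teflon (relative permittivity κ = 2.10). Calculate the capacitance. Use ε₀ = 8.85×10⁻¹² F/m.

A = π(0.0304 m)² = 2.90×10⁻³ m².
C = κε₀A/d = 2.10 × 8.85×10⁻¹² × 2.90×10⁻³ / 2.92×10⁻⁴ = 1.85×10⁻¹⁰ F.

C ≈ 185 pF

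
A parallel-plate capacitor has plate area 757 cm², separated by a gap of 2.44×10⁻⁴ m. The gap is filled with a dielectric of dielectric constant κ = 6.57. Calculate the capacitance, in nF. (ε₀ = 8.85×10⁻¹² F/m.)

A = 757 cm² = 7.57×10⁻² m².
C = κε₀A/d = 6.57 × 8.85×10⁻¹² × 7.57×10⁻² / 2.44×10⁻⁴ = 1.80×10⁻⁸ F.

C ≈ 18.0 nF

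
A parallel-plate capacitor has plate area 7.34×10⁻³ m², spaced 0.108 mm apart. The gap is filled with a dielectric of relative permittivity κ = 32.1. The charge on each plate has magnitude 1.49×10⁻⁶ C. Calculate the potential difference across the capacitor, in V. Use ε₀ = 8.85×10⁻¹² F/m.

C = κε₀A/d = 32.1 × 8.85×10⁻¹² × 7.34×10⁻³ / 1.08×10⁻⁴ = 1.93×10⁻⁸ F.
V = Q/C = 1.49×10⁻⁶ / 1.93×10⁻⁸ = 77.2 V.

77.2 V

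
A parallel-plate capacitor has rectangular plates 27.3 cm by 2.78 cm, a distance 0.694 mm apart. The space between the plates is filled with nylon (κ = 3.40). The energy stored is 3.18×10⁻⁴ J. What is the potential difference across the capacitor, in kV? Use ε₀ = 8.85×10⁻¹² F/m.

1.39 kV

A = 27.3 × 2.78 cm² = 7.59×10⁻³ m².
C = κε₀A/d = 3.40 × 8.85×10⁻¹² × 7.59×10⁻³ / 6.94×10⁻⁴ = 3.29×10⁻¹⁰ F.
V = √(2U/C) = √(2 × 3.18×10⁻⁴ / 3.29×10⁻¹⁰) = 1.39×10³ V.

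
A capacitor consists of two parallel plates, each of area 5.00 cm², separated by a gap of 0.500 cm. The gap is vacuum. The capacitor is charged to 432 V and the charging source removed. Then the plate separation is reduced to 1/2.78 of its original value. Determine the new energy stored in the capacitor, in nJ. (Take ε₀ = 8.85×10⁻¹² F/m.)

29.7 nJ

A = 5.00 cm² = 5.00×10⁻⁴ m².
Initially C₁ = ε₀A/d = 8.85×10⁻¹² × 5.00×10⁻⁴ / 5.00×10⁻³ = 8.85×10⁻¹³ F.
U₁ = 8.26×10⁻⁸ J.
Isolated ⇒ Q is held fixed. C₂ = 2.78 C₁ and U = Q²/(2C), so U₂/U₁ = C₁/C₂ = 0.360.
U₂ = 0.360 × 8.26×10⁻⁸ = 2.97×10⁻⁸ J.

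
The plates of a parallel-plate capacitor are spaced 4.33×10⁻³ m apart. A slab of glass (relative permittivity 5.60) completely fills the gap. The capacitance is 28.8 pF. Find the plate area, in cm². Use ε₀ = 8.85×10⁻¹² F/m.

25.2 cm²

A = Cd/(κε₀) = 2.88×10⁻¹¹ × 4.33×10⁻³ / (5.60 × 8.85×10⁻¹²) = 2.52×10⁻³ m².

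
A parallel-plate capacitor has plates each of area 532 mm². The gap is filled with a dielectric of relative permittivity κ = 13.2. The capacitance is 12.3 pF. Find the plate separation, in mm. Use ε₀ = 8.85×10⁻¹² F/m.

5.05 mm

A = 532 mm² = 5.32×10⁻⁴ m².
d = κε₀A/C = 13.2 × 8.85×10⁻¹² × 5.32×10⁻⁴ / 1.23×10⁻¹¹ = 5.05×10⁻³ m.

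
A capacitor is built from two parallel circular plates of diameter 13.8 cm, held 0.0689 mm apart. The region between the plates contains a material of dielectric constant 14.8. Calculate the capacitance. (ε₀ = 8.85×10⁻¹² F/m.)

C ≈ 28.4 nF

A = π(13.8/2 cm)² = 1.50×10⁻² m².
C = κε₀A/d = 14.8 × 8.85×10⁻¹² × 1.50×10⁻² / 6.89×10⁻⁵ = 2.84×10⁻⁸ F.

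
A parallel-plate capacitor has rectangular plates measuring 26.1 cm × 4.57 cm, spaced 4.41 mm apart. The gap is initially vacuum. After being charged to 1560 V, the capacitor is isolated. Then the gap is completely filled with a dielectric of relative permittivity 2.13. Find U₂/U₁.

Isolated ⇒ Q is held fixed.
C₂ = 2.13 C₁ and U = Q²/(2C), so U₂/U₁ = C₁/C₂ = 0.469.

0.469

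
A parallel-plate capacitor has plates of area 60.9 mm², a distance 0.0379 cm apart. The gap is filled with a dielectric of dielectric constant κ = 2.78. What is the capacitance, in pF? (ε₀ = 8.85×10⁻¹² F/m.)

A = 60.9 mm² = 6.09×10⁻⁵ m².
C = κε₀A/d = 2.78 × 8.85×10⁻¹² × 6.09×10⁻⁵ / 3.79×10⁻⁴ = 3.95×10⁻¹² F.

3.95 pF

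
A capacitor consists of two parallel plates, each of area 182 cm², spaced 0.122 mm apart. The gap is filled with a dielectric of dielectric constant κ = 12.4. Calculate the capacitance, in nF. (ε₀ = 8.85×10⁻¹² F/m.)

16.4 nF

A = 182 cm² = 1.82×10⁻² m².
C = κε₀A/d = 12.4 × 8.85×10⁻¹² × 1.82×10⁻² / 1.22×10⁻⁴ = 1.64×10⁻⁸ F.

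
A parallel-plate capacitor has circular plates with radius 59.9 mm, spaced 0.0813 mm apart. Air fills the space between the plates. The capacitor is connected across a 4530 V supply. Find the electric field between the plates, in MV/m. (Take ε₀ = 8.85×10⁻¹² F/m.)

E = V/d = 4530 / 8.13×10⁻⁵ = 5.57×10⁷ V/m.

55.7 MV/m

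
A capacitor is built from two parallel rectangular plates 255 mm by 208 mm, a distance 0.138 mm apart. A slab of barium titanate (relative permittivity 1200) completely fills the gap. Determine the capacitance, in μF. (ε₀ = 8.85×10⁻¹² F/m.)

A = 255 × 208 mm² = 5.30×10⁻² m².
C = κε₀A/d = 1200 × 8.85×10⁻¹² × 5.30×10⁻² / 1.38×10⁻⁴ = 4.08×10⁻⁶ F.

C ≈ 4.08 μF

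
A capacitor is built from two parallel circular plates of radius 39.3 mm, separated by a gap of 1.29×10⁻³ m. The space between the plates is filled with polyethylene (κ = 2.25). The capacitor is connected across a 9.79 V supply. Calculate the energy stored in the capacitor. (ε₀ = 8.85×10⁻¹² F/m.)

A = π(39.3 mm)² = 4.85×10⁻³ m².
C = κε₀A/d = 2.25 × 8.85×10⁻¹² × 4.85×10⁻³ / 1.29×10⁻³ = 7.49×10⁻¹¹ F.
U = ½CV² = ½ × 7.49×10⁻¹¹ × (9.79)² = 3.59×10⁻⁹ J.

U ≈ 3.59 nJ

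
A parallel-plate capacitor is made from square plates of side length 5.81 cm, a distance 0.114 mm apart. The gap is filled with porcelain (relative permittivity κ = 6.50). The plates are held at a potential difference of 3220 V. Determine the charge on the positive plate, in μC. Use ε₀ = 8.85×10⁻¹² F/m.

A = (5.81 cm)² = 3.38×10⁻³ m².
C = κε₀A/d = 6.50 × 8.85×10⁻¹² × 3.38×10⁻³ / 1.14×10⁻⁴ = 1.70×10⁻⁹ F.
Q = CV = 1.70×10⁻⁹ × 3220 = 5.48×10⁻⁶ C.

Q ≈ 5.48 μC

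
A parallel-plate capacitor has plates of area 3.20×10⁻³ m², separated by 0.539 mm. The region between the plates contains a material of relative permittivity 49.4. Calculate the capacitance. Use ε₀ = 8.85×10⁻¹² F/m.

C ≈ 2.60 nF

C = κε₀A/d = 49.4 × 8.85×10⁻¹² × 3.20×10⁻³ / 5.39×10⁻⁴ = 2.60×10⁻⁹ F.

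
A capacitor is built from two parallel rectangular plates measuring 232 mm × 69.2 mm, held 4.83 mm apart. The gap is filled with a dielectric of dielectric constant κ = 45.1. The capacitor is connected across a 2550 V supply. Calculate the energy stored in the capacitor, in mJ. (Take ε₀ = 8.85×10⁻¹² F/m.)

4.31 mJ

A = 232 × 69.2 mm² = 1.61×10⁻² m².
C = κε₀A/d = 45.1 × 8.85×10⁻¹² × 1.61×10⁻² / 4.83×10⁻³ = 1.33×10⁻⁹ F.
U = ½CV² = ½ × 1.33×10⁻⁹ × (2550)² = 4.31×10⁻³ J.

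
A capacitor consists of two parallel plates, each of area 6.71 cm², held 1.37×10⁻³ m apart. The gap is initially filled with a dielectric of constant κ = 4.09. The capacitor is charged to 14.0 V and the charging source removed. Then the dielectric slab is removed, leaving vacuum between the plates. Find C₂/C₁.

C₂/C₁ ≈ 0.244

C = κε₀A/d scales with κ, so C₂/C₁ = 1/κ = 1/4.09 = 0.244.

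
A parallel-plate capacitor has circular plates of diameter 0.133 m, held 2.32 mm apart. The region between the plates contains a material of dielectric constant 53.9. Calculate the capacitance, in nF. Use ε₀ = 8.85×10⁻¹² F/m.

C ≈ 2.86 nF

A = π(0.133/2 m)² = 1.39×10⁻² m².
C = κε₀A/d = 53.9 × 8.85×10⁻¹² × 1.39×10⁻² / 2.32×10⁻³ = 2.86×10⁻⁹ F.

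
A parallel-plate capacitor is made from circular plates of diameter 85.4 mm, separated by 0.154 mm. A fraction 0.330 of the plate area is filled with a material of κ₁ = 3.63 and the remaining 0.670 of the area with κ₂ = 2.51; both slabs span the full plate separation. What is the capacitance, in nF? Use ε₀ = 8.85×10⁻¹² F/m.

A = π(85.4/2 mm)² = 5.73×10⁻³ m².
Side-by-side slabs ⇒ two capacitors in parallel, each spanning the full gap.
C₁ = κ₁ε₀A₁/d = 3.63 × 8.85×10⁻¹² × 1.89×10⁻³ / 1.54×10⁻⁴ = 3.94×10⁻¹⁰ F.
C₂ = κ₂ε₀A₂/d = 2.51 × 8.85×10⁻¹² × 3.84×10⁻³ / 1.54×10⁻⁴ = 5.54×10⁻¹⁰ F.
C = C₁ + C₂ = 9.48×10⁻¹⁰ F.

0.948 nF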